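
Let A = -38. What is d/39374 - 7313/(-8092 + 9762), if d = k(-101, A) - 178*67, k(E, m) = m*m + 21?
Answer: -76352983/16438645 ≈ -4.6447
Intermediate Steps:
k(E, m) = 21 + m² (k(E, m) = m² + 21 = 21 + m²)
d = -10461 (d = (21 + (-38)²) - 178*67 = (21 + 1444) - 1*11926 = 1465 - 11926 = -10461)
d/39374 - 7313/(-8092 + 9762) = -10461/39374 - 7313/(-8092 + 9762) = -10461*1/39374 - 7313/1670 = -10461/39374 - 7313*1/1670 = -10461/39374 - 7313/1670 = -76352983/16438645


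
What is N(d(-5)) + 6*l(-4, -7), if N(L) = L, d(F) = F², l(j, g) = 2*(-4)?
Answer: -23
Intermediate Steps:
l(j, g) = -8
N(d(-5)) + 6*l(-4, -7) = (-5)² + 6*(-8) = 25 - 48 = -23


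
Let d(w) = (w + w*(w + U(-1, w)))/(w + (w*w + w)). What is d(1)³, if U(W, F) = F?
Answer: 1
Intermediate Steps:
d(w) = (w + 2*w²)/(w² + 2*w) (d(w) = (w + w*(w + w))/(w + (w*w + w)) = (w + w*(2*w))/(w + (w² + w)) = (w + 2*w²)/(w + (w + w²)) = (w + 2*w²)/(w² + 2*w))
d(1)³ = ((1 + 2*1)/(2 + 1))³ = ((1 + 2)/3)³ = ((⅓)*3)³ = 1³ = 1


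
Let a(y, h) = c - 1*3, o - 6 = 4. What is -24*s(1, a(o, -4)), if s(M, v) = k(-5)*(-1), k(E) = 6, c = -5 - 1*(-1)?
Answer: 144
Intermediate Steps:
c = -4 (c = -5 + 1 = -4)
o = 10 (o = 6 + 4 = 10)
a(y, h) = -7 (a(y, h) = -4 - 1*3 = -4 - 3 = -7)
s(M, v) = -6 (s(M, v) = 6*(-1) = -6)
-24*s(1, a(o, -4)) = -24*(-6) = 144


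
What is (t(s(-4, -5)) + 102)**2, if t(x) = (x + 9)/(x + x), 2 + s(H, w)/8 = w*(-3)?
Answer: 454926241/43264 ≈ 10515.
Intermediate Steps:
s(H, w) = -16 - 24*w (s(H, w) = -16 + 8*(w*(-3)) = -16 + 8*(-3*w) = -16 - 24*w)
t(x) = (9 + x)/(2*x) (t(x) = (9 + x)/((2*x)) = (9 + x)*(1/(2*x)) = (9 + x)/(2*x))
(t(s(-4, -5)) + 102)**2 = ((9 + (-16 - 24*(-5)))/(2*(-16 - 24*(-5))) + 102)**2 = ((9 + (-16 + 120))/(2*(-16 + 120)) + 102)**2 = ((1/2)*(9 + 104)/104 + 102)**2 = ((1/2)*(1/104)*113 + 102)**2 = (113/208 + 102)**2 = (21329/208)**2 = 454926241/43264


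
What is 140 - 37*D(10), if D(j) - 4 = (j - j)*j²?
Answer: -8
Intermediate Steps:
D(j) = 4 (D(j) = 4 + (j - j)*j² = 4 + 0*j² = 4 + 0 = 4)
140 - 37*D(10) = 140 - 37*4 = 140 - 148 = -8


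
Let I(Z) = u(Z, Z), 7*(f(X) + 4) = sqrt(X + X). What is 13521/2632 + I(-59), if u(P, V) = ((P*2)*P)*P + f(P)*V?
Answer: -1080480383/2632 - 59*I*sqrt(118)/7 ≈ -4.1052e+5 - 91.558*I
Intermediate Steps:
f(X) = -4 + sqrt(2)*sqrt(X)/7 (f(X) = -4 + sqrt(X + X)/7 = -4 + sqrt(2*X)/7 = -4 + (sqrt(2)*sqrt(X))/7 = -4 + sqrt(2)*sqrt(X)/7)
u(P, V) = 2*P**3 + V*(-4 + sqrt(2)*sqrt(P)/7) (u(P, V) = ((P*2)*P)*P + (-4 + sqrt(2)*sqrt(P)/7)*V = ((2*P)*P)*P + V*(-4 + sqrt(2)*sqrt(P)/7) = (2*P**2)*P + V*(-4 + sqrt(2)*sqrt(P)/7) = 2*P**3 + V*(-4 + sqrt(2)*sqrt(P)/7))
I(Z) = 2*Z**3 + Z*(-28 + sqrt(2)*sqrt(Z))/7
13521/2632 + I(-59) = 13521/2632 + (1/7)*(-59)*(-28 + 14*(-59)**2 + sqrt(2)*sqrt(-59)) = 13521*(1/2632) + (1/7)*(-59)*(-28 + 14*3481 + sqrt(2)*(I*sqrt(59))) = 13521/2632 + (1/7)*(-59)*(-28 + 48734 + I*sqrt(118)) = 13521/2632 + (1/7)*(-59)*(48706 + I*sqrt(118)) = 13521/2632 + (-410522 - 59*I*sqrt(118)/7) = -1080480383/2632 - 59*I*sqrt(118)/7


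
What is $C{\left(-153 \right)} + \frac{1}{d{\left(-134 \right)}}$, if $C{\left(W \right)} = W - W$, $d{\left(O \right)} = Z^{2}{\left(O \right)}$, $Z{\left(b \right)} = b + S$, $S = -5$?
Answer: $\frac{1}{19321} \approx 5.1757 \cdot 10^{-5}$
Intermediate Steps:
$Z{\left(b \right)} = -5 + b$ ($Z{\left(b \right)} = b - 5 = -5 + b$)
$d{\left(O \right)} = \left(-5 + O\right)^{2}$
$C{\left(W \right)} = 0$
$C{\left(-153 \right)} + \frac{1}{d{\left(-134 \right)}} = 0 + \frac{1}{\left(-5 - 134\right)^{2}} = 0 + \frac{1}{\left(-139\right)^{2}} = 0 + \frac{1}{19321} = \frac{1}{19321}$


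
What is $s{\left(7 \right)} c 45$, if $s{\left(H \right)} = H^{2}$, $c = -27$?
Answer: $-59535$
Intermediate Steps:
$s{\left(7 \right)} c 45 = 7^{2} \left(-27\right) 45 = 49 \left(-27\right) 45 = \left(-1323\right) 45 = -59535$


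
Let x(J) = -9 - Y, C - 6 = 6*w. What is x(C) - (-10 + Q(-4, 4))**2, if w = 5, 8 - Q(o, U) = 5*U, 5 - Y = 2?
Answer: -496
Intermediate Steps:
Y = 3 (Y = 5 - 1*2 = 5 - 2 = 3)
Q(o, U) = 8 - 5*U
C = 36 (C = 6 + 6*5 = 6 + 30 = 36)
x(J) = -12 (x(J) = -9 - 1*3 = -9 - 3 = -12)
x(C) - (-10 + Q(-4, 4))**2 = -12 - (-10 + (8 - 5*4))**2 = -12 - (-10 + (8 - 20))**2 = -12 - (-10 - 12)**2 = -12 - 1*(-22)**2 = -12 - 1*484 = -12 - 484 = -496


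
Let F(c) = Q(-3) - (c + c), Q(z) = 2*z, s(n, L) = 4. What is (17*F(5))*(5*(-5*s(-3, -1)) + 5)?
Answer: 25840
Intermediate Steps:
F(c) = -6 - 2*c (F(c) = 2*(-3) - (c + c) = -6 - 2*c)
(17*F(5))*(5*(-5*s(-3, -1)) + 5) = (17*(-6 - 2*5))*(5*(-5*4) + 5) = (17*(-6 - 10))*(5*(-20) + 5) = (17*(-16))*(-100 + 5) = -272*(-95) = 25840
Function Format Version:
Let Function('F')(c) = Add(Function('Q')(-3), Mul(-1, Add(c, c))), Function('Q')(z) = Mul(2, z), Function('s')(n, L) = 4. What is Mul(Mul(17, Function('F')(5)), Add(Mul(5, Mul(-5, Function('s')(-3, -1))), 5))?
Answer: 25840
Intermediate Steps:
Function('F')(c) = Add(-6, Mul(-2, c)) (Function('F')(c) = Add(Mul(2, -3), Mul(-1, Add(c, c))) = Add(-6, Mul(-1, Mul(2, c))) = Add(-6, Mul(-2, c)))
Mul(Mul(17, Function('F')(5)), Add(Mul(5, Mul(-5, Function('s')(-3, -1))), 5)) = Mul(Mul(17, Add(-6, Mul(-2, 5))), Add(Mul(5, Mul(-5, 4)), 5)) = Mul(Mul(17, Add(-6, -10)), Add(Mul(5, -20), 5)) = Mul(Mul(17, -16), Add(-100, 5)) = Mul(-272, -95) = 25840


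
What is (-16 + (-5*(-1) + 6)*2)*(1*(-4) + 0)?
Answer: -24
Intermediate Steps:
(-16 + (-5*(-1) + 6)*2)*(1*(-4) + 0) = (-16 + (5 + 6)*2)*(-4 + 0) = (-16 + 11*2)*(-4) = (-16 + 22)*(-4) = 6*(-4) = -24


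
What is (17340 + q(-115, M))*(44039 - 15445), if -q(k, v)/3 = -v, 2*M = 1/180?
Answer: 29749211897/60 ≈ 4.9582e+8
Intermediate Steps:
M = 1/360 (M = (½)/180 = (½)*(1/180) = 1/360 ≈ 0.0027778)
q(k, v) = 3*v (q(k, v) = -(-3)*v = 3*v)
(17340 + q(-115, M))*(44039 - 15445) = (17340 + 3*(1/360))*(44039 - 15445) = (17340 + 1/120)*28594 = (2080801/120)*28594 = 29749211897/60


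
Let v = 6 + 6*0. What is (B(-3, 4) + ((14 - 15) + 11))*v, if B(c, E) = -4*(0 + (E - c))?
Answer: -108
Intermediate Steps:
B(c, E) = -4*E + 4*c (B(c, E) = -4*(E - c) = -4*E + 4*c)
v = 6 (v = 6 + 0 = 6)
(B(-3, 4) + ((14 - 15) + 11))*v = ((-4*4 + 4*(-3)) + ((14 - 15) + 11))*6 = ((-16 - 12) + (-1 + 11))*6 = (-28 + 10)*6 = -18*6 = -108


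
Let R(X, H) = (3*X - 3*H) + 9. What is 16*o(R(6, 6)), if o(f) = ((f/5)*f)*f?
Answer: 11664/5 ≈ 2332.8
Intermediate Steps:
R(X, H) = 9 - 3*H + 3*X (R(X, H) = (-3*H + 3*X) + 9 = 9 - 3*H + 3*X)
o(f) = f**3/5 (o(f) = ((f*(1/5))*f)*f = ((f/5)*f)*f = (f**2/5)*f = f**3/5)
16*o(R(6, 6)) = 16*((9 - 3*6 + 3*6)**3/5) = 16*((9 - 18 + 18)**3/5) = 16*((1/5)*9**3) = 16*((1/5)*729) = 16*(729/5) = 11664/5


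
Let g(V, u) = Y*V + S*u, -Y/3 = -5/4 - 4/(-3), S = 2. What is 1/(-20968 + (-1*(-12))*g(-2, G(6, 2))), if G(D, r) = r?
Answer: -1/20914 ≈ -4.7815e-5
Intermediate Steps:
Y = -¼ (Y = -3*(-5/4 - 4/(-3)) = -3*(-5*¼ - 4*(-⅓)) = -3*(-5/4 + 4/3) = -3*1/12 = -¼ ≈ -0.25000)
g(V, u) = 2*u - V/4 (g(V, u) = -V/4 + 2*u = 2*u - V/4)
1/(-20968 + (-1*(-12))*g(-2, G(6, 2))) = 1/(-20968 + (-1*(-12))*(2*2 - ¼*(-2))) = 1/(-20968 + 12*(4 + ½)) = 1/(-20968 + 12*(9/2)) = 1/(-20968 + 54) = 1/(-20914) = -1/20914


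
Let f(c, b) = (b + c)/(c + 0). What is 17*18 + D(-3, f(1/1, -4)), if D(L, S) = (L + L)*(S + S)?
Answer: 342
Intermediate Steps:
f(c, b) = (b + c)/c
D(L, S) = 4*L*S (D(L, S) = (2*L)*(2*S) = 4*L*S)
17*18 + D(-3, f(1/1, -4)) = 17*18 + 4*(-3)*((-4 + 1/1)/(1/1)) = 306 + 4*(-3)*((-4 + 1)/1) = 306 + 4*(-3)*(1*(-3)) = 306 + 4*(-3)*(-3) = 306 + 36 = 342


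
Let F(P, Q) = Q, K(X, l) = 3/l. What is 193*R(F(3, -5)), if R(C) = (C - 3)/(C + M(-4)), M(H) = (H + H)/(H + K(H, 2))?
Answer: 7720/9 ≈ 857.78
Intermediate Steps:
M(H) = 2*H/(3/2 + H) (M(H) = (H + H)/(H + 3/2) = (2*H)/(H + 3*(1/2)) = (2*H)/(H + 3/2) = (2*H)/(3/2 + H) = 2*H/(3/2 + H))
R(C) = (-3 + C)/(16/5 + C) (R(C) = (C - 3)/(C + 4*(-4)/(3 + 2*(-4))) = (-3 + C)/(C + 4*(-4)/(3 - 8)) = (-3 + C)/(C + 4*(-4)/(-5)) = (-3 + C)/(C + 4*(-4)*(-1/5)) = (-3 + C)/(C + 16/5) = (-3 + C)/(16/5 + C))
193*R(F(3, -5)) = 193*(5*(-3 - 5)/(16 + 5*(-5))) = 193*(5*(-8)/(16 - 25)) = 193*(5*(-8)/(-9)) = 193*(5*(-1/9)*(-8)) = 193*(40/9) = 7720/9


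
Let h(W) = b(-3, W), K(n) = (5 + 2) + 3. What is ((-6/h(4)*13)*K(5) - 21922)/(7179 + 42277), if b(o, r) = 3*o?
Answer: -32753/74184 ≈ -0.44151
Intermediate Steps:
K(n) = 10 (K(n) = 7 + 3 = 10)
h(W) = -9 (h(W) = 3*(-3) = -9)
((-6/h(4)*13)*K(5) - 21922)/(7179 + 42277) = ((-6/(-9)*13)*10 - 21922)/(7179 + 42277) = ((-6*(-⅑)*13)*10 - 21922)/49456 = (((⅔)*13)*10 - 21922)*(1/49456) = ((26/3)*10 - 21922)*(1/49456) = (260/3 - 21922)*(1/49456) = -65506/3*1/49456 = -32753/74184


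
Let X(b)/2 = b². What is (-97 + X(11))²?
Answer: 21025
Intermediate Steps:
X(b) = 2*b²
(-97 + X(11))² = (-97 + 2*11²)² = (-97 + 2*121)² = (-97 + 242)² = 145² = 21025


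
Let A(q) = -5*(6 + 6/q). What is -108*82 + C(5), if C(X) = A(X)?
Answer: -8892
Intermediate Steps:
A(q) = -30 - 30/q
C(X) = -30 - 30/X
-108*82 + C(5) = -108*82 + (-30 - 30/5) = -8856 + (-30 - 30*⅕) = -8856 + (-30 - 6) = -8856 - 36 = -8892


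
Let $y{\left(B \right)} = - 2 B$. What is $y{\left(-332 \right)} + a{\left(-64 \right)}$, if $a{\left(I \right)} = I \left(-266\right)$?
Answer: $17688$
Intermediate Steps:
$a{\left(I \right)} = - 266 I$
$y{\left(-332 \right)} + a{\left(-64 \right)} = \left(-2\right) \left(-332\right) - -17024 = 664 + 17024 = 17688$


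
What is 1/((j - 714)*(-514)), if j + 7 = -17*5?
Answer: 1/414284 ≈ 2.4138e-6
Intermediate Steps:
j = -92 (j = -7 - 17*5 = -7 - 85 = -92)
1/((j - 714)*(-514)) = 1/((-92 - 714)*(-514)) = 1/(-806*(-514)) = 1/414284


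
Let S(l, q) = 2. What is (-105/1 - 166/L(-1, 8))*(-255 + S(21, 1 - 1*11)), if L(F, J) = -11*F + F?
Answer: 153824/5 ≈ 30765.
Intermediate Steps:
L(F, J) = -10*F
(-105/1 - 166/L(-1, 8))*(-255 + S(21, 1 - 1*11)) = (-105/1 - 166/((-10*(-1))))*(-255 + 2) = (-105*1 - 166/10)*(-253) = (-105 - 166*1/10)*(-253) = (-105 - 83/5)*(-253) = -608/5*(-253) = 153824/5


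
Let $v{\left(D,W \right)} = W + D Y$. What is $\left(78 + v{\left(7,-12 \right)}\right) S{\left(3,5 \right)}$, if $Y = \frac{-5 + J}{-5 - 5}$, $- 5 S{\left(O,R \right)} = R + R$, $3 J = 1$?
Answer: $- \frac{2078}{15} \approx -138.53$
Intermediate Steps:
$J = \frac{1}{3}$ ($J = \frac{1}{3} \cdot 1 = \frac{1}{3} \approx 0.33333$)
$S{\left(O,R \right)} = - \frac{2 R}{5}$ ($S{\left(O,R \right)} = - \frac{R + R}{5} = - \frac{2 R}{5}$)
$Y = \frac{7}{15}$ ($Y = \frac{-5 + \frac{1}{3}}{-5 - 5} = - \frac{14}{3 \left(-10\right)} = \left(- \frac{14}{3}\right) \left(- \frac{1}{10}\right) = \frac{7}{15} \approx 0.46667$)
$v{\left(D,W \right)} = W + \frac{7 D}{15}$ ($v{\left(D,W \right)} = W + D \frac{7}{15} = W + \frac{7 D}{15}$)
$\left(78 + v{\left(7,-12 \right)}\right) S{\left(3,5 \right)} = \left(78 + \left(-12 + \frac{7}{15} \cdot 7\right)\right) \left(\left(- \frac{2}{5}\right) 5\right) = \left(78 + \left(-12 + \frac{49}{15}\right)\right) \left(-2\right) = \left(78 - \frac{131}{15}\right) \left(-2\right) = \frac{1039}{15} \left(-2\right) = - \frac{2078}{15}$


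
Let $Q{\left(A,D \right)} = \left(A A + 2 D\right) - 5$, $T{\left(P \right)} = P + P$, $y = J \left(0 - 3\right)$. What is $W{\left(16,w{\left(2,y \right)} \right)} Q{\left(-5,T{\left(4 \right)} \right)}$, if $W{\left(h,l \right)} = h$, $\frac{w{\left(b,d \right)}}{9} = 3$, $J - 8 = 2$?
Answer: $576$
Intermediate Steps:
$J = 10$ ($J = 8 + 2 = 10$)
$y = -30$ ($y = 10 \left(0 - 3\right) = 10 \left(-3\right) = -30$)
$w{\left(b,d \right)} = 27$ ($w{\left(b,d \right)} = 9 \cdot 3 = 27$)
$T{\left(P \right)} = 2 P$
$Q{\left(A,D \right)} = -5 + A^{2} + 2 D$ ($Q{\left(A,D \right)} = \left(A^{2} + 2 D\right) - 5 = -5 + A^{2} + 2 D$)
$W{\left(16,w{\left(2,y \right)} \right)} Q{\left(-5,T{\left(4 \right)} \right)} = 16 \left(-5 + \left(-5\right)^{2} + 2 \cdot 2 \cdot 4\right) = 16 \left(-5 + 25 + 2 \cdot 8\right) = 16 \left(-5 + 25 + 16\right) = 16 \cdot 36 = 576$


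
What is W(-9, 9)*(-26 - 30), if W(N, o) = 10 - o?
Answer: -56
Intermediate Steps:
W(-9, 9)*(-26 - 30) = (10 - 1*9)*(-26 - 30) = (10 - 9)*(-56) = 1*(-56) = -56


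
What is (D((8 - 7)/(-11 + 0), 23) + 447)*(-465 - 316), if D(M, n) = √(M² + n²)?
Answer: -349107 - 71*√64010 ≈ -3.6707e+5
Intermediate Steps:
(D((8 - 7)/(-11 + 0), 23) + 447)*(-465 - 316) = (√(((8 - 7)/(-11 + 0))² + 23²) + 447)*(-465 - 316) = (√((1/(-11))² + 529) + 447)*(-781) = (√((1*(-1/11))² + 529) + 447)*(-781) = (√((-1/11)² + 529) + 447)*(-781) = (√(1/121 + 529) + 447)*(-781) = (√(64010/121) + 447)*(-781) = (√64010/11 + 447)*(-781) = (447 + √64010/11)*(-781) = -349107 - 71*√64010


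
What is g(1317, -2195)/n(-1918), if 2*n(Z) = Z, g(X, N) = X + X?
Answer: -2634/959 ≈ -2.7466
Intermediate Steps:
g(X, N) = 2*X
n(Z) = Z/2
g(1317, -2195)/n(-1918) = (2*1317)/(((1/2)*(-1918))) = 2634/(-959) = 2634*(-1/959) = -2634/959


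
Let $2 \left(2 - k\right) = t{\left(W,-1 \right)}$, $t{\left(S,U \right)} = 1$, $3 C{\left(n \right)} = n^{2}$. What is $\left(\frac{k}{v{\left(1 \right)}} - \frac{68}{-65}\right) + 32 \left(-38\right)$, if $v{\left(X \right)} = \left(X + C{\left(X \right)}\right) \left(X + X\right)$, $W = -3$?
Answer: $- \frac{1262967}{1040} \approx -1214.4$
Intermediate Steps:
$C{\left(n \right)} = \frac{n^{2}}{3}$
$k = \frac{3}{2}$ ($k = 2 - \frac{1}{2} = \frac{3}{2} \approx 1.5$)
$v{\left(X \right)} = 2 X \left(X + \frac{X^{2}}{3}\right)$ ($v{\left(X \right)} = \left(X + \frac{X^{2}}{3}\right) \left(X + X\right) = \left(X + \frac{X^{2}}{3}\right) 2 X = 2 X \left(X + \frac{X^{2}}{3}\right)$)
$\left(\frac{k}{v{\left(1 \right)}} - \frac{68}{-65}\right) + 32 \left(-38\right) = \left(\frac{3}{2 \frac{2 \cdot 1^{2} \left(3 + 1\right)}{3}} - \frac{68}{-65}\right) + 32 \left(-38\right) = \left(\frac{3}{2 \cdot \frac{2}{3} \cdot 1 \cdot 4} - - \frac{68}{65}\right) - 1216 = \left(\frac{3}{2 \cdot \frac{8}{3}} + \frac{68}{65}\right) - 1216 = \left(\frac{3}{2} \cdot \frac{3}{8} + \frac{68}{65}\right) - 1216 = \left(\frac{9}{16} + \frac{68}{65}\right) - 1216 = \frac{1673}{1040} - 1216 = - \frac{1262967}{1040}$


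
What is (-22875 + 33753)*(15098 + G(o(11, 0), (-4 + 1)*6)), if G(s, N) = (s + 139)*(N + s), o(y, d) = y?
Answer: 152814144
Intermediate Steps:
G(s, N) = (139 + s)*(N + s)
(-22875 + 33753)*(15098 + G(o(11, 0), (-4 + 1)*6)) = (-22875 + 33753)*(15098 + (11² + 139*((-4 + 1)*6) + 139*11 + ((-4 + 1)*6)*11)) = 10878*(15098 + (121 + 139*(-3*6) + 1529 - 3*6*11)) = 10878*(15098 + (121 + 139*(-18) + 1529 - 18*11)) = 10878*(15098 + (121 - 2502 + 1529 - 198)) = 10878*(15098 - 1050) = 10878*14048 = 152814144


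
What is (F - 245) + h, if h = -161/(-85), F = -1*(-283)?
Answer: 3391/85 ≈ 39.894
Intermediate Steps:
F = 283
h = 161/85 (h = -161*(-1/85) = 161/85 ≈ 1.8941)
(F - 245) + h = (283 - 245) + 161/85 = 38 + 161/85 = 3391/85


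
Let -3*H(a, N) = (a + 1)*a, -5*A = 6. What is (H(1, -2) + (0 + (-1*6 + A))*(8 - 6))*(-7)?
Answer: 1582/15 ≈ 105.47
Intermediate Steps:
A = -6/5 (A = -1/5*6 = -6/5 ≈ -1.2000)
H(a, N) = -a*(1 + a)/3 (H(a, N) = -(a + 1)*a/3 = -(1 + a)*a/3 = -a*(1 + a)/3)
(H(1, -2) + (0 + (-1*6 + A))*(8 - 6))*(-7) = (-1/3*1*(1 + 1) + (0 + (-1*6 - 6/5))*(8 - 6))*(-7) = (-1/3*1*2 + (0 + (-6 - 6/5))*2)*(-7) = (-2/3 + (0 - 36/5)*2)*(-7) = (-2/3 - 36/5*2)*(-7) = (-2/3 - 72/5)*(-7) = -226/15*(-7) = 1582/15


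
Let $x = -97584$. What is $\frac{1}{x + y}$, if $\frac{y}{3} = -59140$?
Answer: $- \frac{1}{275004} \approx -3.6363 \cdot 10^{-6}$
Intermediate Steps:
$y = -177420$ ($y = 3 \left(-59140\right) = -177420$)
$\frac{1}{x + y} = \frac{1}{-97584 - 177420} = \frac{1}{-275004} = - \frac{1}{275004}$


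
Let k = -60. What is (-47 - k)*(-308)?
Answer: -4004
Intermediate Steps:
(-47 - k)*(-308) = (-47 - 1*(-60))*(-308) = (-47 + 60)*(-308) = 13*(-308) = -4004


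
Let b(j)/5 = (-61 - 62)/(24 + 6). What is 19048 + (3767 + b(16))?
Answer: 45589/2 ≈ 22795.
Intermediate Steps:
b(j) = -41/2 (b(j) = 5*((-61 - 62)/(24 + 6)) = 5*(-123/30) = 5*(-123*1/30) = 5*(-41/10) = -41/2)
19048 + (3767 + b(16)) = 19048 + (3767 - 41/2) = 19048 + 7493/2 = 45589/2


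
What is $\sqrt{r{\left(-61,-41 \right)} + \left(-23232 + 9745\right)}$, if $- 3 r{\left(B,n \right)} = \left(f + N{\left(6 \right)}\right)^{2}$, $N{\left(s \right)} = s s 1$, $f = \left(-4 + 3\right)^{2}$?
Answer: $\frac{i \sqrt{125490}}{3} \approx 118.08 i$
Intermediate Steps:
$f = 1$ ($f = \left(-1\right)^{2} = 1$)
$N{\left(s \right)} = s^{2}$ ($N{\left(s \right)} = s s = s^{2}$)
$r{\left(B,n \right)} = - \frac{1369}{3}$ ($r{\left(B,n \right)} = - \frac{\left(1 + 6^{2}\right)^{2}}{3} = - \frac{\left(1 + 36\right)^{2}}{3} = - \frac{37^{2}}{3} = \left(- \frac{1}{3}\right) 1369 = - \frac{1369}{3}$)
$\sqrt{r{\left(-61,-41 \right)} + \left(-23232 + 9745\right)} = \sqrt{- \frac{1369}{3} + \left(-23232 + 9745\right)} = \sqrt{- \frac{1369}{3} - 13487} = \sqrt{- \frac{41830}{3}} = \frac{i \sqrt{125490}}{3}$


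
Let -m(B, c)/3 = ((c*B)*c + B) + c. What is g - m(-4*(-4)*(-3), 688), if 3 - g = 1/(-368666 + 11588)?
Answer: -24338298290813/357078 ≈ -6.8160e+7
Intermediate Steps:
g = 1071235/357078 (g = 3 - 1/(-368666 + 11588) = 3 - 1/(-357078) = 3 - 1*(-1/357078) = 3 + 1/357078 = 1071235/357078 ≈ 3.0000)
m(B, c) = -3*B - 3*c - 3*B*c² (m(B, c) = -3*(((c*B)*c + B) + c) = -3*(((B*c)*c + B) + c) = -3*((B*c² + B) + c) = -3*((B + B*c²) + c) = -3*(B + c + B*c²) = -3*B - 3*c - 3*B*c²)
g - m(-4*(-4)*(-3), 688) = 1071235/357078 - (-3*(-4*(-4))*(-3) - 3*688 - 3*-4*(-4)*(-3)*688²) = 1071235/357078 - (-48*(-3) - 2064 - 3*16*(-3)*473344) = 1071235/357078 - (-3*(-48) - 2064 - 3*(-48)*473344) = 1071235/357078 - (144 - 2064 + 68161536) = 1071235/357078 - 1*68159616 = 1071235/357078 - 68159616 = -24338298290813/357078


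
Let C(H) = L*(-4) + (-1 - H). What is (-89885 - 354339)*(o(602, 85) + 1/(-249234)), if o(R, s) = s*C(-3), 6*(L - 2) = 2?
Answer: 11502133666144/41539 ≈ 2.7690e+8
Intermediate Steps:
L = 7/3 (L = 2 + (⅙)*2 = 2 + ⅓ = 7/3 ≈ 2.3333)
C(H) = -31/3 - H (C(H) = (7/3)*(-4) + (-1 - H) = -28/3 + (-1 - H) = -31/3 - H)
o(R, s) = -22*s/3 (o(R, s) = s*(-31/3 - 1*(-3)) = s*(-31/3 + 3) = s*(-22/3) = -22*s/3)
(-89885 - 354339)*(o(602, 85) + 1/(-249234)) = (-89885 - 354339)*(-22/3*85 + 1/(-249234)) = -444224*(-1870/3 - 1/249234) = -444224*(-51785287/83078) = 11502133666144/41539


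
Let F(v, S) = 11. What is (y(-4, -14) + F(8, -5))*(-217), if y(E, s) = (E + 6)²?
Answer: -3255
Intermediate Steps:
y(E, s) = (6 + E)²
(y(-4, -14) + F(8, -5))*(-217) = ((6 - 4)² + 11)*(-217) = (2² + 11)*(-217) = (4 + 11)*(-217) = 15*(-217) = -3255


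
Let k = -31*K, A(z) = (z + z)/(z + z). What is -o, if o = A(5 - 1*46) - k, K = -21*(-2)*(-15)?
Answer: 19529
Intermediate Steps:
A(z) = 1 (A(z) = (2*z)/((2*z)) = (2*z)*(1/(2*z)) = 1)
K = -630 (K = 42*(-15) = -630)
k = 19530 (k = -31*(-630) = 19530)
o = -19529 (o = 1 - 1*19530 = 1 - 19530 = -19529)
-o = -1*(-19529) = 19529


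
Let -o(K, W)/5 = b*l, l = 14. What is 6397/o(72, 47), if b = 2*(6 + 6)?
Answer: -6397/1680 ≈ -3.8077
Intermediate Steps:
b = 24 (b = 2*12 = 24)
o(K, W) = -1680 (o(K, W) = -120*14 = -5*336 = -1680)
6397/o(72, 47) = 6397/(-1680) = 6397*(-1/1680) = -6397/1680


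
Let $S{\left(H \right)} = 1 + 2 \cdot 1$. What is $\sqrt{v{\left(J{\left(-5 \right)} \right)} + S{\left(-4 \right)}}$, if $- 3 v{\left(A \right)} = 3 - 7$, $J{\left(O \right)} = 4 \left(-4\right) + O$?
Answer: $\frac{\sqrt{39}}{3} \approx 2.0817$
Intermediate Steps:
$J{\left(O \right)} = -16 + O$
$v{\left(A \right)} = \frac{4}{3}$ ($v{\left(A \right)} = - \frac{3 - 7}{3} = \left(- \frac{1}{3}\right) \left(-4\right) = \frac{4}{3}$)
$S{\left(H \right)} = 3$ ($S{\left(H \right)} = 1 + 2 = 3$)
$\sqrt{v{\left(J{\left(-5 \right)} \right)} + S{\left(-4 \right)}} = \sqrt{\frac{4}{3} + 3} = \sqrt{\frac{13}{3}} = \frac{\sqrt{39}}{3}$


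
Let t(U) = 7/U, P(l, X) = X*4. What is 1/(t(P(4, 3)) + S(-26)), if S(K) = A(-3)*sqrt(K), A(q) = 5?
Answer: 84/93649 - 720*I*sqrt(26)/93649 ≈ 0.00089697 - 0.039203*I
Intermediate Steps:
P(l, X) = 4*X
S(K) = 5*sqrt(K)
1/(t(P(4, 3)) + S(-26)) = 1/(7/((4*3)) + 5*sqrt(-26)) = 1/(7/12 + 5*(I*sqrt(26))) = 1/(7*(1/12) + 5*I*sqrt(26)) = 1/(7/12 + 5*I*sqrt(26))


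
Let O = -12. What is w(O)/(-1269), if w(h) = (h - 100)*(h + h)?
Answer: -896/423 ≈ -2.1182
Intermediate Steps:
w(h) = 2*h*(-100 + h) (w(h) = (-100 + h)*(2*h) = 2*h*(-100 + h))
w(O)/(-1269) = (2*(-12)*(-100 - 12))/(-1269) = (2*(-12)*(-112))*(-1/1269) = 2688*(-1/1269) = -896/423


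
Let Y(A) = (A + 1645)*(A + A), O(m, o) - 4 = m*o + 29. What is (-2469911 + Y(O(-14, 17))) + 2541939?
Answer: -518372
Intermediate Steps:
O(m, o) = 33 + m*o (O(m, o) = 4 + (m*o + 29) = 4 + (29 + m*o) = 33 + m*o)
Y(A) = 2*A*(1645 + A) (Y(A) = (1645 + A)*(2*A) = 2*A*(1645 + A))
(-2469911 + Y(O(-14, 17))) + 2541939 = (-2469911 + 2*(33 - 14*17)*(1645 + (33 - 14*17))) + 2541939 = (-2469911 + 2*(33 - 238)*(1645 + (33 - 238))) + 2541939 = (-2469911 + 2*(-205)*(1645 - 205)) + 2541939 = (-2469911 + 2*(-205)*1440) + 2541939 = (-2469911 - 590400) + 2541939 = -3060311 + 2541939 = -518372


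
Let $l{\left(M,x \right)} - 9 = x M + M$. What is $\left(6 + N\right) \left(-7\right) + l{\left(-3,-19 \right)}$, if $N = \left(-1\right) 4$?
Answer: $49$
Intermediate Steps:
$l{\left(M,x \right)} = 9 + M + M x$ ($l{\left(M,x \right)} = 9 + \left(x M + M\right) = 9 + \left(M x + M\right) = 9 + \left(M + M x\right) = 9 + M + M x$)
$N = -4$
$\left(6 + N\right) \left(-7\right) + l{\left(-3,-19 \right)} = \left(6 - 4\right) \left(-7\right) - -63 = 2 \left(-7\right) + \left(9 - 3 + 57\right) = -14 + 63 = 49$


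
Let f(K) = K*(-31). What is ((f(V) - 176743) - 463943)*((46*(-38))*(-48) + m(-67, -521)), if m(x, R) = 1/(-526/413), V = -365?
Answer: -27776087615761/526 ≈ -5.2806e+10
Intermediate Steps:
f(K) = -31*K
m(x, R) = -413/526 (m(x, R) = 1/(-526*1/413) = 1/(-526/413) = -413/526)
((f(V) - 176743) - 463943)*((46*(-38))*(-48) + m(-67, -521)) = ((-31*(-365) - 176743) - 463943)*((46*(-38))*(-48) - 413/526) = ((11315 - 176743) - 463943)*(-1748*(-48) - 413/526) = (-165428 - 463943)*(83904 - 413/526) = -629371*44133091/526 = -27776087615761/526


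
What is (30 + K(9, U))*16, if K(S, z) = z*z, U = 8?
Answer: 1504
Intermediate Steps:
K(S, z) = z²
(30 + K(9, U))*16 = (30 + 8²)*16 = (30 + 64)*16 = 94*16 = 1504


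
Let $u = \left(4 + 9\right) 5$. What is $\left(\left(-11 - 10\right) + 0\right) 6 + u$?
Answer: $-61$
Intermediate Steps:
$u = 65$ ($u = 13 \cdot 5 = 65$)
$\left(\left(-11 - 10\right) + 0\right) 6 + u = \left(\left(-11 - 10\right) + 0\right) 6 + 65 = \left(-21 + 0\right) 6 + 65 = \left(-21\right) 6 + 65 = -126 + 65 = -61$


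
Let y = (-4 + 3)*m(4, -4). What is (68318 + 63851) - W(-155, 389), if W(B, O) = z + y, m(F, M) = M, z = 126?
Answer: 132039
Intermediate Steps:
y = 4 (y = (-4 + 3)*(-4) = -1*(-4) = 4)
W(B, O) = 130 (W(B, O) = 126 + 4 = 130)
(68318 + 63851) - W(-155, 389) = (68318 + 63851) - 1*130 = 132169 - 130 = 132039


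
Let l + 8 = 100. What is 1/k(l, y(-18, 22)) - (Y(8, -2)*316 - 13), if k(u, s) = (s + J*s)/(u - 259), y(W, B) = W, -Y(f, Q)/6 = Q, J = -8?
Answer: -476321/126 ≈ -3780.3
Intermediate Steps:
Y(f, Q) = -6*Q
l = 92 (l = -8 + 100 = 92)
k(u, s) = -7*s/(-259 + u) (k(u, s) = (s - 8*s)/(u - 259) = (-7*s)/(-259 + u) = -7*s/(-259 + u))
1/k(l, y(-18, 22)) - (Y(8, -2)*316 - 13) = 1/(-7*(-18)/(-259 + 92)) - (-6*(-2)*316 - 13) = 1/(-7*(-18)/(-167)) - (12*316 - 13) = 1/(-7*(-18)*(-1/167)) - (3792 - 13) = 1/(-126/167) - 1*3779 = -167/126 - 3779 = -476321/126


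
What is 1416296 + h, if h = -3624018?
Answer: -2207722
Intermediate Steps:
1416296 + h = 1416296 - 3624018 = -2207722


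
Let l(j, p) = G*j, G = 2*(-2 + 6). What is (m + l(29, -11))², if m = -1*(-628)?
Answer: 739600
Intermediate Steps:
m = 628
G = 8 (G = 2*4 = 8)
l(j, p) = 8*j
(m + l(29, -11))² = (628 + 8*29)² = (628 + 232)² = 860² = 739600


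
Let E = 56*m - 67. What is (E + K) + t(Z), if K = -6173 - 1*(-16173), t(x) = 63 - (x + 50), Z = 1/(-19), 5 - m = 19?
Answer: 174079/19 ≈ 9162.0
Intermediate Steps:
m = -14 (m = 5 - 1*19 = 5 - 19 = -14)
Z = -1/19 ≈ -0.052632
t(x) = 13 - x (t(x) = 63 - (50 + x) = 63 + (-50 - x) = 13 - x)
E = -851 (E = 56*(-14) - 67 = -784 - 67 = -851)
K = 10000 (K = -6173 + 16173 = 10000)
(E + K) + t(Z) = (-851 + 10000) + (13 - 1*(-1/19)) = 9149 + (13 + 1/19) = 9149 + 248/19 = 174079/19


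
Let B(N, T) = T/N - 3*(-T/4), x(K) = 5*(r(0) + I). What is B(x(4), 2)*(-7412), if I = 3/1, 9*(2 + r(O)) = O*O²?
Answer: -70414/5 ≈ -14083.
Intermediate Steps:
r(O) = -2 + O³/9 (r(O) = -2 + (O*O²)/9 = -2 + O³/9)
I = 3 (I = 3*1 = 3)
x(K) = 5 (x(K) = 5*((-2 + (⅑)*0³) + 3) = 5*((-2 + (⅑)*0) + 3) = 5*((-2 + 0) + 3) = 5*(-2 + 3) = 5*1 = 5)
B(N, T) = 3*T/4 + T/N (B(N, T) = T/N - (-3)*T/4 = T/N + 3*T/4 = 3*T/4 + T/N)
B(x(4), 2)*(-7412) = ((¾)*2 + 2/5)*(-7412) = (3/2 + 2*(⅕))*(-7412) = (3/2 + ⅖)*(-7412) = (19/10)*(-7412) = -70414/5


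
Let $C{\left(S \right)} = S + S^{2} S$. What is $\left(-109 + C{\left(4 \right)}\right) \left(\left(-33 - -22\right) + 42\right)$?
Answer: $-1271$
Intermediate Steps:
$C{\left(S \right)} = S + S^{3}$
$\left(-109 + C{\left(4 \right)}\right) \left(\left(-33 - -22\right) + 42\right) = \left(-109 + \left(4 + 4^{3}\right)\right) \left(\left(-33 - -22\right) + 42\right) = \left(-109 + \left(4 + 64\right)\right) \left(\left(-33 + 22\right) + 42\right) = \left(-109 + 68\right) \left(-11 + 42\right) = \left(-41\right) 31 = -1271$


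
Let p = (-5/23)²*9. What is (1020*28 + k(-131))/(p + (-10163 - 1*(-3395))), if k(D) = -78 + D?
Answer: -14997679/3580047 ≈ -4.1892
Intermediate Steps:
p = 225/529 (p = (-5*1/23)²*9 = (-5/23)²*9 = (25/529)*9 = 225/529 ≈ 0.42533)
(1020*28 + k(-131))/(p + (-10163 - 1*(-3395))) = (1020*28 + (-78 - 131))/(225/529 + (-10163 - 1*(-3395))) = (28560 - 209)/(225/529 + (-10163 + 3395)) = 28351/(225/529 - 6768) = 28351/(-3580047/529) = 28351*(-529/3580047) = -14997679/3580047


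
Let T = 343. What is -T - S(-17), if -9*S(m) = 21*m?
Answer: -1148/3 ≈ -382.67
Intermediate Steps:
S(m) = -7*m/3
-T - S(-17) = -1*343 - (-7)*(-17)/3 = -343 - 1*119/3 = -343 - 119/3 = -1148/3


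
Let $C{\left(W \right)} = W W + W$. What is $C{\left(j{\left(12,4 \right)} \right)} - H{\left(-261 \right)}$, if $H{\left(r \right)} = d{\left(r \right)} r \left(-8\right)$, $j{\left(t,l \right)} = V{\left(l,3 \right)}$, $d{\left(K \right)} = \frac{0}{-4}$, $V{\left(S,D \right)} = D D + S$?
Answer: $182$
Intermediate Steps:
$V{\left(S,D \right)} = S + D^{2}$ ($V{\left(S,D \right)} = D^{2} + S = S + D^{2}$)
$d{\left(K \right)} = 0$ ($d{\left(K \right)} = 0 \left(- \frac{1}{4}\right) = 0$)
$j{\left(t,l \right)} = 9 + l$ ($j{\left(t,l \right)} = l + 3^{2} = l + 9 = 9 + l$)
$H{\left(r \right)} = 0$ ($H{\left(r \right)} = 0 r \left(-8\right) = 0 \left(-8\right) = 0$)
$C{\left(W \right)} = W + W^{2}$ ($C{\left(W \right)} = W^{2} + W = W + W^{2}$)
$C{\left(j{\left(12,4 \right)} \right)} - H{\left(-261 \right)} = \left(9 + 4\right) \left(1 + \left(9 + 4\right)\right) - 0 = 13 \left(1 + 13\right) + 0 = 13 \cdot 14 + 0 = 182 + 0 = 182$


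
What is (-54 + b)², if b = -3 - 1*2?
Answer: 3481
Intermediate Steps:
b = -5 (b = -3 - 2 = -5)
(-54 + b)² = (-54 - 5)² = (-59)² = 3481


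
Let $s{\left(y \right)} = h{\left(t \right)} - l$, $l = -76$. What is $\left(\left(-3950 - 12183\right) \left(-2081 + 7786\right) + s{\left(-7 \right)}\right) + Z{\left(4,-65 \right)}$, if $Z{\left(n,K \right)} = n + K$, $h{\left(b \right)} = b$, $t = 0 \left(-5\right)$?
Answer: $-92038750$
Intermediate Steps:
$t = 0$
$Z{\left(n,K \right)} = K + n$
$s{\left(y \right)} = 76$ ($s{\left(y \right)} = 0 - -76 = 0 + 76 = 76$)
$\left(\left(-3950 - 12183\right) \left(-2081 + 7786\right) + s{\left(-7 \right)}\right) + Z{\left(4,-65 \right)} = \left(\left(-3950 - 12183\right) \left(-2081 + 7786\right) + 76\right) + \left(-65 + 4\right) = \left(\left(-16133\right) 5705 + 76\right) - 61 = \left(-92038765 + 76\right) - 61 = -92038689 - 61 = -92038750$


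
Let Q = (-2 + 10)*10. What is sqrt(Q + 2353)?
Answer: sqrt(2433) ≈ 49.325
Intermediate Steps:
Q = 80 (Q = 8*10 = 80)
sqrt(Q + 2353) = sqrt(80 + 2353) = sqrt(2433)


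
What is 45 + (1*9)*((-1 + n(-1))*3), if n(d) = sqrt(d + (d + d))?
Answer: 18 + 27*I*sqrt(3) ≈ 18.0 + 46.765*I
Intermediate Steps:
n(d) = sqrt(3)*sqrt(d) (n(d) = sqrt(d + 2*d) = sqrt(3*d) = sqrt(3)*sqrt(d))
45 + (1*9)*((-1 + n(-1))*3) = 45 + (1*9)*((-1 + sqrt(3)*sqrt(-1))*3) = 45 + 9*((-1 + sqrt(3)*I)*3) = 45 + 9*((-1 + I*sqrt(3))*3) = 45 + 9*(-3 + 3*I*sqrt(3)) = 45 + (-27 + 27*I*sqrt(3)) = 18 + 27*I*sqrt(3)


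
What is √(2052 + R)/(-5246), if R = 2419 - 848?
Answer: -√3623/5246 ≈ -0.011474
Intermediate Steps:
R = 1571
√(2052 + R)/(-5246) = √(2052 + 1571)/(-5246) = √3623*(-1/5246) = -√3623/5246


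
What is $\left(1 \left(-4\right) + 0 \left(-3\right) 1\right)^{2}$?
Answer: $16$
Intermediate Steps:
$\left(1 \left(-4\right) + 0 \left(-3\right) 1\right)^{2} = \left(-4 + 0 \cdot 1\right)^{2} = \left(-4 + 0\right)^{2} = \left(-4\right)^{2} = 16$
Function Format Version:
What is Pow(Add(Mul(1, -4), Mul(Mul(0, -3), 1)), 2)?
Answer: 16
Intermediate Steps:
Pow(Add(Mul(1, -4), Mul(Mul(0, -3), 1)), 2) = Pow(Add(-4, Mul(0, 1)), 2) = Pow(Add(-4, 0), 2) = Pow(-4, 2) = 16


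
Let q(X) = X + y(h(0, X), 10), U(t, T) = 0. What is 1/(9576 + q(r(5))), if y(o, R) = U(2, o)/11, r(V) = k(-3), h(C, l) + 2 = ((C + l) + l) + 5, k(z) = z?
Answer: 1/9573 ≈ 0.00010446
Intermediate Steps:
h(C, l) = 3 + C + 2*l (h(C, l) = -2 + (((C + l) + l) + 5) = -2 + ((C + 2*l) + 5) = -2 + (5 + C + 2*l) = 3 + C + 2*l)
r(V) = -3
y(o, R) = 0 (y(o, R) = 0/11 = 0*(1/11) = 0)
q(X) = X (q(X) = X + 0 = X)
1/(9576 + q(r(5))) = 1/(9576 - 3) = 1/9573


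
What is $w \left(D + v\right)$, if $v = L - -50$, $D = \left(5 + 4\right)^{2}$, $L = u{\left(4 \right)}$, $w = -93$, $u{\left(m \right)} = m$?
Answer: $-12555$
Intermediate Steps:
$L = 4$
$D = 81$ ($D = 9^{2} = 81$)
$v = 54$ ($v = 4 - -50 = 4 + 50 = 54$)
$w \left(D + v\right) = - 93 \left(81 + 54\right) = \left(-93\right) 135 = -12555$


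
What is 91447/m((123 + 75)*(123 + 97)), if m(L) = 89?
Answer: 91447/89 ≈ 1027.5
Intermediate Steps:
91447/m((123 + 75)*(123 + 97)) = 91447/89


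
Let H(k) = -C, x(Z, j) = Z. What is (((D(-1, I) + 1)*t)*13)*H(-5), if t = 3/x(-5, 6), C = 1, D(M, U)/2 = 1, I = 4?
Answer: 117/5 ≈ 23.400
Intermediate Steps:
D(M, U) = 2 (D(M, U) = 2*1 = 2)
t = -⅗ (t = 3/(-5) = 3*(-⅕) = -⅗ ≈ -0.60000)
H(k) = -1 (H(k) = -1*1 = -1)
(((D(-1, I) + 1)*t)*13)*H(-5) = (((2 + 1)*(-⅗))*13)*(-1) = ((3*(-⅗))*13)*(-1) = -9/5*13*(-1) = -117/5*(-1) = 117/5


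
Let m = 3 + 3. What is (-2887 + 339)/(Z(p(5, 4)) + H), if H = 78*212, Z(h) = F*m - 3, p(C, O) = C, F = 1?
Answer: -2548/16539 ≈ -0.15406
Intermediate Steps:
m = 6
Z(h) = 3 (Z(h) = 1*6 - 3 = 6 - 3 = 3)
H = 16536
(-2887 + 339)/(Z(p(5, 4)) + H) = (-2887 + 339)/(3 + 16536) = -2548/16539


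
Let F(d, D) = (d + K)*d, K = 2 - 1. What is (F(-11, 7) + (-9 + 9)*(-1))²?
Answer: 12100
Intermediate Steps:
K = 1
F(d, D) = d*(1 + d) (F(d, D) = (d + 1)*d = (1 + d)*d = d*(1 + d))
(F(-11, 7) + (-9 + 9)*(-1))² = (-11*(1 - 11) + (-9 + 9)*(-1))² = (-11*(-10) + 0*(-1))² = (110 + 0)² = 110² = 12100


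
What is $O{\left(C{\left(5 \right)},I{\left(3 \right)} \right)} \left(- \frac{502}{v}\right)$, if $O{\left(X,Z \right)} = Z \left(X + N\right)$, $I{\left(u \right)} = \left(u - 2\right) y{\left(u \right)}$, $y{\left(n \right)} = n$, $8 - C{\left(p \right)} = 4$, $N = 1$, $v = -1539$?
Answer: $\frac{2510}{513} \approx 4.8928$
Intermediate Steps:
$C{\left(p \right)} = 4$ ($C{\left(p \right)} = 8 - 4 = 4$)
$I{\left(u \right)} = u \left(-2 + u\right)$ ($I{\left(u \right)} = \left(u - 2\right) u = \left(-2 + u\right) u = u \left(-2 + u\right)$)
$O{\left(X,Z \right)} = Z \left(1 + X\right)$ ($O{\left(X,Z \right)} = Z \left(X + 1\right) = Z \left(1 + X\right)$)
$O{\left(C{\left(5 \right)},I{\left(3 \right)} \right)} \left(- \frac{502}{v}\right) = 3 \left(-2 + 3\right) \left(1 + 4\right) \left(- \frac{502}{-1539}\right) = 3 \cdot 1 \cdot 5 \left(\left(-502\right) \left(- \frac{1}{1539}\right)\right) = 3 \cdot 5 \cdot \frac{502}{1539} = 15 \cdot \frac{502}{1539} = \frac{2510}{513}$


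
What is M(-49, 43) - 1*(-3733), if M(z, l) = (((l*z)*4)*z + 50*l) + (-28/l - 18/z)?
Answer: 882526887/2107 ≈ 4.1885e+5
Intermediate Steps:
M(z, l) = -28/l - 18/z + 50*l + 4*l*z**2 (M(z, l) = ((4*l*z)*z + 50*l) + (-28/l - 18/z) = (4*l*z**2 + 50*l) + (-28/l - 18/z) = (50*l + 4*l*z**2) + (-28/l - 18/z) = -28/l - 18/z + 50*l + 4*l*z**2)
M(-49, 43) - 1*(-3733) = (-28/43 - 18/(-49) + 50*43 + 4*43*(-49)**2) - 1*(-3733) = (-28*1/43 - 18*(-1/49) + 2150 + 4*43*2401) + 3733 = (-28/43 + 18/49 + 2150 + 412972) + 3733 = 874661456/2107 + 3733 = 882526887/2107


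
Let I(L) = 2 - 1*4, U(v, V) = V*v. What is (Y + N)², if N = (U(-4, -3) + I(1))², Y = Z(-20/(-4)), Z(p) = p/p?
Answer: 10201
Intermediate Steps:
I(L) = -2 (I(L) = 2 - 4 = -2)
Z(p) = 1
Y = 1
N = 100 (N = (-3*(-4) - 2)² = (12 - 2)² = 10² = 100)
(Y + N)² = (1 + 100)² = 101² = 10201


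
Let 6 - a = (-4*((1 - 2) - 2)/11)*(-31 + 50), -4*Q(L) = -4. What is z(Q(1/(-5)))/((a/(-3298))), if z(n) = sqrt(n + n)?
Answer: 18139*sqrt(2)/81 ≈ 316.70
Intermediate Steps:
Q(L) = 1 (Q(L) = -1/4*(-4) = 1)
z(n) = sqrt(2)*sqrt(n) (z(n) = sqrt(2*n) = sqrt(2)*sqrt(n))
a = -162/11 (a = 6 - -4*((1 - 2) - 2)/11*(-31 + 50) = 6 - -4*(-1 - 2)*(1/11)*19 = 6 - -4*(-3)*(1/11)*19 = 6 - 12*(1/11)*19 = 6 - 12*19/11 = 6 - 1*228/11 = 6 - 228/11 = -162/11 ≈ -14.727)
z(Q(1/(-5)))/((a/(-3298))) = (sqrt(2)*sqrt(1))/((-162/11/(-3298))) = (sqrt(2)*1)/((-162/11*(-1/3298))) = sqrt(2)/(81/18139) = sqrt(2)*(18139/81) = 18139*sqrt(2)/81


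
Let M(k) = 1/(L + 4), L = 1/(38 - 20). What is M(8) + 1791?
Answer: 130761/73 ≈ 1791.2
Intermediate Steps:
L = 1/18 ≈ 0.055556
M(k) = 18/73 (M(k) = 1/(1/18 + 4) = 1/(73/18) = 18/73)
M(8) + 1791 = 18/73 + 1791 = 130761/73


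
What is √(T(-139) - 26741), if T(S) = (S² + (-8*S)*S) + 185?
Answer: I*√161803 ≈ 402.25*I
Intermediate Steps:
T(S) = 185 - 7*S² (T(S) = (S² - 8*S²) + 185 = -7*S² + 185 = 185 - 7*S²)
√(T(-139) - 26741) = √((185 - 7*(-139)²) - 26741) = √((185 - 7*19321) - 26741) = √((185 - 135247) - 26741) = √(-135062 - 26741) = √(-161803) = I*√161803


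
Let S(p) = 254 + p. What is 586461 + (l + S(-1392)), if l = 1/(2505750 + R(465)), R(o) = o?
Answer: 1466945282446/2506215 ≈ 5.8532e+5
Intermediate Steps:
l = 1/2506215 (l = 1/(2505750 + 465) = 1/2506215 ≈ 3.9901e-7)
586461 + (l + S(-1392)) = 586461 + (1/2506215 + (254 - 1392)) = 586461 + (1/2506215 - 1138) = 586461 - 2852072669/2506215 = 1466945282446/2506215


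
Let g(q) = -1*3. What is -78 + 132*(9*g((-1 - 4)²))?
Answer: -3642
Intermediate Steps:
g(q) = -3
-78 + 132*(9*g((-1 - 4)²)) = -78 + 132*(9*(-3)) = -78 + 132*(-27) = -78 - 3564 = -3642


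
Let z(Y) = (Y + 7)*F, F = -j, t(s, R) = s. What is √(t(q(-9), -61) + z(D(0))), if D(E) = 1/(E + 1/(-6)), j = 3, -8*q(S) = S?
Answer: I*√30/4 ≈ 1.3693*I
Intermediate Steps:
q(S) = -S/8
D(E) = 1/(-⅙ + E) (D(E) = 1/(E - ⅙) = 1/(-⅙ + E))
F = -3 (F = -1*3 = -3)
z(Y) = -21 - 3*Y (z(Y) = (Y + 7)*(-3) = (7 + Y)*(-3) = -21 - 3*Y)
√(t(q(-9), -61) + z(D(0))) = √(-⅛*(-9) + (-21 - 18/(-1 + 6*0))) = √(9/8 + (-21 - 18/(-1 + 0))) = √(9/8 + (-21 - 18/(-1))) = √(9/8 + (-21 - 18*(-1))) = √(9/8 + (-21 - 3*(-6))) = √(9/8 + (-21 + 18)) = √(9/8 - 3) = √(-15/8) = I*√30/4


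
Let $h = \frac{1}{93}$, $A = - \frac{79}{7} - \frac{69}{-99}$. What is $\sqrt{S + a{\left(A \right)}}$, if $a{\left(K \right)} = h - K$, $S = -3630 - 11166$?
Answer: $\frac{i \sqrt{84243796637}}{2387} \approx 121.6 i$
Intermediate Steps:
$A = - \frac{2446}{231}$ ($A = \left(-79\right) \frac{1}{7} - - \frac{23}{33} = - \frac{79}{7} + \frac{23}{33} = - \frac{2446}{231} \approx -10.589$)
$S = -14796$ ($S = -3630 - 11166 = -14796$)
$h = \frac{1}{93} \approx 0.010753$
$a{\left(K \right)} = \frac{1}{93} - K$
$\sqrt{S + a{\left(A \right)}} = \sqrt{-14796 + \left(\frac{1}{93} - - \frac{2446}{231}\right)} = \sqrt{-14796 + \left(\frac{1}{93} + \frac{2446}{231}\right)} = \sqrt{-14796 + \frac{25301}{2387}} = \sqrt{- \frac{35292751}{2387}} = \frac{i \sqrt{84243796637}}{2387}$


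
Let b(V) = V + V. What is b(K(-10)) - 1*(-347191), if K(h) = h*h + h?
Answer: 347371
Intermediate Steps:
K(h) = h + h² (K(h) = h² + h = h + h²)
b(V) = 2*V
b(K(-10)) - 1*(-347191) = 2*(-10*(1 - 10)) - 1*(-347191) = 2*(-10*(-9)) + 347191 = 2*90 + 347191 = 180 + 347191 = 347371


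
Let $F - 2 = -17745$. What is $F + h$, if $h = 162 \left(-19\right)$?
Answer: $-20821$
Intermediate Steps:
$F = -17743$ ($F = 2 - 17745 = -17743$)
$h = -3078$
$F + h = -17743 - 3078 = -20821$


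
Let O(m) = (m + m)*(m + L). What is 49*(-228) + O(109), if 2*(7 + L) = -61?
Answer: 4415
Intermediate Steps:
L = -75/2 (L = -7 + (½)*(-61) = -7 - 61/2 = -75/2 ≈ -37.500)
O(m) = 2*m*(-75/2 + m) (O(m) = (m + m)*(m - 75/2) = (2*m)*(-75/2 + m) = 2*m*(-75/2 + m))
49*(-228) + O(109) = 49*(-228) + 109*(-75 + 2*109) = -11172 + 109*(-75 + 218) = -11172 + 109*143 = -11172 + 15587 = 4415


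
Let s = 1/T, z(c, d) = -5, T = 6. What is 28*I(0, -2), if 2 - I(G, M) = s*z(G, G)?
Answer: 238/3 ≈ 79.333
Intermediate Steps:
s = ⅙ (s = 1/6 = ⅙ ≈ 0.16667)
I(G, M) = 17/6 (I(G, M) = 2 - (-5)/6 = 2 - 1*(-⅚) = 2 + ⅚ = 17/6)
28*I(0, -2) = 28*(17/6) = 238/3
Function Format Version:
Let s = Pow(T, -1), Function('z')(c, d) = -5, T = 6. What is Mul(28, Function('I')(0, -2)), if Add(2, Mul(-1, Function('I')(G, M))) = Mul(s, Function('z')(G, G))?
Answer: Rational(238, 3) ≈ 79.333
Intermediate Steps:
s = Rational(1, 6) (s = Pow(6, -1) = Rational(1, 6) ≈ 0.16667)
Function('I')(G, M) = Rational(17, 6) (Function('I')(G, M) = Add(2, Mul(-1, Mul(Rational(1, 6), -5))) = Add(2, Mul(-1, Rational(-5, 6))) = Add(2, Rational(5, 6)) = Rational(17, 6))
Mul(28, Function('I')(0, -2)) = Mul(28, Rational(17, 6)) = Rational(238, 3)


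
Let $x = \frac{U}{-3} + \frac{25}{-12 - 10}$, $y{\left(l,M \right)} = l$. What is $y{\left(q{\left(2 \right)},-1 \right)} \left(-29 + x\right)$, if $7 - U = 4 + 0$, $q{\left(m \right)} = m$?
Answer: $- \frac{685}{11} \approx -62.273$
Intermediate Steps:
$U = 3$ ($U = 7 - \left(4 + 0\right) = 7 - 4 = 3$)
$x = - \frac{47}{22}$ ($x = \frac{3}{-3} + \frac{25}{-12 - 10} = 3 \left(- \frac{1}{3}\right) + \frac{25}{-22} = -1 + 25 \left(- \frac{1}{22}\right) = -1 - \frac{25}{22} = - \frac{47}{22} \approx -2.1364$)
$y{\left(q{\left(2 \right)},-1 \right)} \left(-29 + x\right) = 2 \left(-29 - \frac{47}{22}\right) = 2 \left(- \frac{685}{22}\right) = - \frac{685}{11}$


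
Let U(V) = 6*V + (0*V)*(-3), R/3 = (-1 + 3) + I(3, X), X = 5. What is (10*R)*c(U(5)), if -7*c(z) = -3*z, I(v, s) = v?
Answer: 13500/7 ≈ 1928.6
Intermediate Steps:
R = 15 (R = 3*((-1 + 3) + 3) = 3*(2 + 3) = 3*5 = 15)
U(V) = 6*V (U(V) = 6*V + 0*(-3) = 6*V + 0 = 6*V)
c(z) = 3*z/7 (c(z) = -(-3)*z/7 = 3*z/7)
(10*R)*c(U(5)) = (10*15)*(3*(6*5)/7) = 150*((3/7)*30) = 150*(90/7) = 13500/7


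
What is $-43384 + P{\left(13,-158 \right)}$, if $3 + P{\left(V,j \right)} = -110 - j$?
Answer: $-43339$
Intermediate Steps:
$P{\left(V,j \right)} = -113 - j$ ($P{\left(V,j \right)} = -3 - \left(110 + j\right) = -113 - j$)
$-43384 + P{\left(13,-158 \right)} = -43384 - -45 = -43384 + \left(-113 + 158\right) = -43384 + 45 = -43339$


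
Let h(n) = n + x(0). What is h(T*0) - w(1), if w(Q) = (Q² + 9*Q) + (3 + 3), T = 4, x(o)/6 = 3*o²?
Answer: -16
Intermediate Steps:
x(o) = 18*o² (x(o) = 6*(3*o²) = 18*o²)
h(n) = n (h(n) = n + 18*0² = n + 18*0 = n + 0 = n)
w(Q) = 6 + Q² + 9*Q (w(Q) = (Q² + 9*Q) + 6 = 6 + Q² + 9*Q)
h(T*0) - w(1) = 4*0 - (6 + 1² + 9*1) = 0 - (6 + 1 + 9) = 0 - 1*16 = 0 - 16 = -16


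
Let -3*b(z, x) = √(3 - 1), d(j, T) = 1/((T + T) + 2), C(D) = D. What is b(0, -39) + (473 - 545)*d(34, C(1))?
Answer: -18 - √2/3 ≈ -18.471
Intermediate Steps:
d(j, T) = 1/(2 + 2*T) (d(j, T) = 1/(2*T + 2) = 1/(2 + 2*T))
b(z, x) = -√2/3 (b(z, x) = -√(3 - 1)/3 = -√2/3)
b(0, -39) + (473 - 545)*d(34, C(1)) = -√2/3 + (473 - 545)*(1/(2*(1 + 1))) = -√2/3 - 36/2 = -√2/3 - 72*¼ = -√2/3 - 18 = -18 - √2/3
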